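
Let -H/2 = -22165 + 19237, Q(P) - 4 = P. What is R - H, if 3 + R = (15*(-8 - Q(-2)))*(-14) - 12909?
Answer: -16668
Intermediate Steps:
Q(P) = 4 + P
H = 5856 (H = -2*(-22165 + 19237) = -2*(-2928) = 5856)
R = -10812 (R = -3 + ((15*(-8 - (4 - 2)))*(-14) - 12909) = -3 + ((15*(-8 - 1*2))*(-14) - 12909) = -3 + ((15*(-8 - 2))*(-14) - 12909) = -3 + ((15*(-10))*(-14) - 12909) = -3 + (-150*(-14) - 12909) = -3 + (2100 - 12909) = -3 - 10809 = -10812)
R - H = -10812 - 1*5856 = -10812 - 5856 = -16668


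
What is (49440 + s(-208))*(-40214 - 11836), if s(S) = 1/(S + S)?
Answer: -535257189975/208 ≈ -2.5734e+9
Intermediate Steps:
s(S) = 1/(2*S)
(49440 + s(-208))*(-40214 - 11836) = (49440 + (½)/(-208))*(-40214 - 11836) = (49440 + (½)*(-1/208))*(-52050) = (49440 - 1/416)*(-52050) = (20567039/416)*(-52050) = -535257189975/208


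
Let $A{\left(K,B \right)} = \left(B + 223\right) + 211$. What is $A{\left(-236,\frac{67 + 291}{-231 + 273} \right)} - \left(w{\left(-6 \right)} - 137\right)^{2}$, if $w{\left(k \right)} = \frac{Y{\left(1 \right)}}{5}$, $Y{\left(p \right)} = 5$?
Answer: $- \frac{379123}{21} \approx -18053.0$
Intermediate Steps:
$A{\left(K,B \right)} = 434 + B$ ($A{\left(K,B \right)} = \left(223 + B\right) + 211 = 434 + B$)
$w{\left(k \right)} = 1$ ($w{\left(k \right)} = \frac{5}{5} = 5 \cdot \frac{1}{5} = 1$)
$A{\left(-236,\frac{67 + 291}{-231 + 273} \right)} - \left(w{\left(-6 \right)} - 137\right)^{2} = \left(434 + \frac{67 + 291}{-231 + 273}\right) - \left(1 - 137\right)^{2} = \left(434 + \frac{358}{42}\right) - \left(-136\right)^{2} = \left(434 + 358 \cdot \frac{1}{42}\right) - 18496 = \left(434 + \frac{179}{21}\right) - 18496 = \frac{9293}{21} - 18496 = - \frac{379123}{21}$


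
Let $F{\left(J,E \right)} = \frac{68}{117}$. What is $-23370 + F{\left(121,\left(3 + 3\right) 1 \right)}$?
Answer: $- \frac{2734222}{117} \approx -23369.0$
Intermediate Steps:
$F{\left(J,E \right)} = \frac{68}{117}$ ($F{\left(J,E \right)} = 68 \cdot \frac{1}{117} = \frac{68}{117}$)
$-23370 + F{\left(121,\left(3 + 3\right) 1 \right)} = -23370 + \frac{68}{117} = - \frac{2734222}{117}$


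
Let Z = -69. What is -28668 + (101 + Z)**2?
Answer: -27644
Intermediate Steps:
-28668 + (101 + Z)**2 = -28668 + (101 - 69)**2 = -28668 + 32**2 = -28668 + 1024 = -27644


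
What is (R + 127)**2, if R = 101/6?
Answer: 744769/36 ≈ 20688.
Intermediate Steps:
R = 101/6 (R = 101*(1/6) = 101/6 ≈ 16.833)
(R + 127)**2 = (101/6 + 127)**2 = (863/6)**2 = 744769/36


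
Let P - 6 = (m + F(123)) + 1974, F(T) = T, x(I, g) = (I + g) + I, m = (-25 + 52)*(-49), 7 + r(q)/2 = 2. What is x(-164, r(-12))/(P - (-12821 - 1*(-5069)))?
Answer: -169/4266 ≈ -0.039616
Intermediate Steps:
r(q) = -10 (r(q) = -14 + 2*2 = -14 + 4 = -10)
m = -1323 (m = 27*(-49) = -1323)
x(I, g) = g + 2*I
P = 780 (P = 6 + ((-1323 + 123) + 1974) = 6 + (-1200 + 1974) = 6 + 774 = 780)
x(-164, r(-12))/(P - (-12821 - 1*(-5069))) = (-10 + 2*(-164))/(780 - (-12821 - 1*(-5069))) = (-10 - 328)/(780 - (-12821 + 5069)) = -338/(780 - 1*(-7752)) = -338/(780 + 7752) = -338/8532 = -338*1/8532 = -169/4266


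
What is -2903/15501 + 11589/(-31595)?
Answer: -271361374/489754095 ≈ -0.55408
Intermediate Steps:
-2903/15501 + 11589/(-31595) = -2903*1/15501 + 11589*(-1/31595) = -2903/15501 - 11589/31595 = -271361374/489754095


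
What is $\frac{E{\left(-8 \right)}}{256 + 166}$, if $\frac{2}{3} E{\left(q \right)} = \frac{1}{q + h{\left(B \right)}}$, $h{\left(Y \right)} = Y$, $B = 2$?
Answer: $- \frac{1}{1688} \approx -0.00059242$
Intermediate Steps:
$E{\left(q \right)} = \frac{3}{2 \left(2 + q\right)}$ ($E{\left(q \right)} = \frac{3}{2 \left(q + 2\right)} = \frac{3}{2 \left(2 + q\right)}$)
$\frac{E{\left(-8 \right)}}{256 + 166} = \frac{\frac{3}{2} \frac{1}{2 - 8}}{256 + 166} = \frac{\frac{3}{2} \frac{1}{-6}}{422} = \frac{\frac{3}{2} \left(- \frac{1}{6}\right)}{422} = \frac{1}{422} \left(- \frac{1}{4}\right) = - \frac{1}{1688}$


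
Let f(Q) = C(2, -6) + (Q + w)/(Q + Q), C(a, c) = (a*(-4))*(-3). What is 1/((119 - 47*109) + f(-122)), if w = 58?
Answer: -61/303764 ≈ -0.00020081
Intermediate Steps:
C(a, c) = 12*a (C(a, c) = -4*a*(-3) = 12*a)
f(Q) = 24 + (58 + Q)/(2*Q) (f(Q) = 12*2 + (Q + 58)/(Q + Q) = 24 + (58 + Q)/((2*Q)) = 24 + (58 + Q)*(1/(2*Q)) = 24 + (58 + Q)/(2*Q))
1/((119 - 47*109) + f(-122)) = 1/((119 - 47*109) + (49/2 + 29/(-122))) = 1/((119 - 5123) + (49/2 + 29*(-1/122))) = 1/(-5004 + (49/2 - 29/122)) = 1/(-5004 + 1480/61) = 1/(-303764/61) = -61/303764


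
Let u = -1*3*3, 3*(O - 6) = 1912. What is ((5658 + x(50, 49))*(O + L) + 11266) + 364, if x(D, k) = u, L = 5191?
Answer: 32969779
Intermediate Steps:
O = 1930/3 (O = 6 + (⅓)*1912 = 6 + 1912/3 = 1930/3 ≈ 643.33)
u = -9 (u = -3*3 = -9)
x(D, k) = -9
((5658 + x(50, 49))*(O + L) + 11266) + 364 = ((5658 - 9)*(1930/3 + 5191) + 11266) + 364 = (5649*(17503/3) + 11266) + 364 = (32958149 + 11266) + 364 = 32969415 + 364 = 32969779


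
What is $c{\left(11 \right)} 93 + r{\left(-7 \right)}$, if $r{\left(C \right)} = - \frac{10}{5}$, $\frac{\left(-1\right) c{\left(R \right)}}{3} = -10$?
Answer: $2788$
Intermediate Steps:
$c{\left(R \right)} = 30$ ($c{\left(R \right)} = \left(-3\right) \left(-10\right) = 30$)
$r{\left(C \right)} = -2$ ($r{\left(C \right)} = \left(-10\right) \frac{1}{5} = -2$)
$c{\left(11 \right)} 93 + r{\left(-7 \right)} = 30 \cdot 93 - 2 = 2790 - 2 = 2788$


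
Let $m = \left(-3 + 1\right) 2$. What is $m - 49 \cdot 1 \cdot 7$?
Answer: $-347$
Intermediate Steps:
$m = -4$ ($m = \left(-2\right) 2 = -4$)
$m - 49 \cdot 1 \cdot 7 = -4 - 49 \cdot 1 \cdot 7 = -4 - 343 = -347$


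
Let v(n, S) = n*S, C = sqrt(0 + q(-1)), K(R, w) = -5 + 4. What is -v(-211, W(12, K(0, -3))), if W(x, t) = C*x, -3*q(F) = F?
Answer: 844*sqrt(3) ≈ 1461.9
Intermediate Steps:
q(F) = -F/3
K(R, w) = -1
C = sqrt(3)/3 (C = sqrt(0 - 1/3*(-1)) = sqrt(0 + 1/3) = sqrt(1/3) = sqrt(3)/3 ≈ 0.57735)
W(x, t) = x*sqrt(3)/3 (W(x, t) = (sqrt(3)/3)*x = x*sqrt(3)/3)
v(n, S) = S*n
-v(-211, W(12, K(0, -3))) = -(1/3)*12*sqrt(3)*(-211) = -4*sqrt(3)*(-211) = -(-844)*sqrt(3) = 844*sqrt(3)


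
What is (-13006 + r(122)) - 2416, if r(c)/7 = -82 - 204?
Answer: -17424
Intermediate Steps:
r(c) = -2002 (r(c) = 7*(-82 - 204) = 7*(-286) = -2002)
(-13006 + r(122)) - 2416 = (-13006 - 2002) - 2416 = -15008 - 2416 = -17424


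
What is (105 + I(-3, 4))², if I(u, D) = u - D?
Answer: 9604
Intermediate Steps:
(105 + I(-3, 4))² = (105 + (-3 - 1*4))² = (105 + (-3 - 4))² = (105 - 7)² = 98² = 9604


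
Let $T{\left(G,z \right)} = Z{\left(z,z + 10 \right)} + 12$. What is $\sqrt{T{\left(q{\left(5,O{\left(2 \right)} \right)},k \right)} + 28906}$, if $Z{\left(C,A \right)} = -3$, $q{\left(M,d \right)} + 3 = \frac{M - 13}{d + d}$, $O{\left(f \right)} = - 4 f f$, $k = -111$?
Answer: $\sqrt{28915} \approx 170.04$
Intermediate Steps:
$O{\left(f \right)} = - 4 f^{2}$
$q{\left(M,d \right)} = -3 + \frac{-13 + M}{2 d}$ ($q{\left(M,d \right)} = -3 + \frac{M - 13}{d + d} = -3 + \frac{-13 + M}{2 d}$)
$T{\left(G,z \right)} = 9$ ($T{\left(G,z \right)} = -3 + 12 = 9$)
$\sqrt{T{\left(q{\left(5,O{\left(2 \right)} \right)},k \right)} + 28906} = \sqrt{9 + 28906} = \sqrt{28915}$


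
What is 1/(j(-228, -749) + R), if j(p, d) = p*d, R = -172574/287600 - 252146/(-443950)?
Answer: 1276800200/218041682784023 ≈ 5.8558e-6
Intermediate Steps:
R = -40970377/1276800200 (R = -172574*1/287600 - 252146*(-1/443950) = -86287/143800 + 126073/221975 = -40970377/1276800200 ≈ -0.032088)
j(p, d) = d*p
1/(j(-228, -749) + R) = 1/(-749*(-228) - 40970377/1276800200) = 1/(170772 - 40970377/1276800200) = 1/(218041682784023/1276800200) = 1276800200/218041682784023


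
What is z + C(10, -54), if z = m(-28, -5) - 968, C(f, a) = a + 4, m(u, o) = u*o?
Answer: -878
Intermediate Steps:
m(u, o) = o*u
C(f, a) = 4 + a
z = -828 (z = -5*(-28) - 968 = 140 - 968 = -828)
z + C(10, -54) = -828 + (4 - 54) = -828 - 50 = -878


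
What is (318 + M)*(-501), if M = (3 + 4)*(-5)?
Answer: -141783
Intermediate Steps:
M = -35 (M = 7*(-5) = -35)
(318 + M)*(-501) = (318 - 35)*(-501) = 283*(-501) = -141783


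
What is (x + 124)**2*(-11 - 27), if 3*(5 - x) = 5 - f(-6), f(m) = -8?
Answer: -5315288/9 ≈ -5.9059e+5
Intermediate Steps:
x = 2/3 (x = 5 - (5 - 1*(-8))/3 = 5 - (5 + 8)/3 = 5 - 1/3*13 = 5 - 13/3 = 2/3 ≈ 0.66667)
(x + 124)**2*(-11 - 27) = (2/3 + 124)**2*(-11 - 27) = (374/3)**2*(-38) = (139876/9)*(-38) = -5315288/9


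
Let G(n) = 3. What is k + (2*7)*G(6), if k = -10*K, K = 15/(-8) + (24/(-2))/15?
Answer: 275/4 ≈ 68.750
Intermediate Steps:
K = -107/40 (K = 15*(-⅛) + (24*(-½))*(1/15) = -15/8 - 12*1/15 = -15/8 - ⅘ = -107/40 ≈ -2.6750)
k = 107/4 (k = -10*(-107/40) = 107/4 ≈ 26.750)
k + (2*7)*G(6) = 107/4 + (2*7)*3 = 107/4 + 14*3 = 107/4 + 42 = 275/4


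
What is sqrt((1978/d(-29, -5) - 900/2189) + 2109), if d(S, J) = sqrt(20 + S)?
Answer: sqrt(90933925401 - 28434072414*I)/6567 ≈ 46.464 - 7.0951*I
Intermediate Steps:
sqrt((1978/d(-29, -5) - 900/2189) + 2109) = sqrt((1978/(sqrt(20 - 29)) - 900/2189) + 2109) = sqrt((1978/(sqrt(-9)) - 900*1/2189) + 2109) = sqrt((1978/((3*I)) - 900/2189) + 2109) = sqrt((1978*(-I/3) - 900/2189) + 2109) = sqrt((-1978*I/3 - 900/2189) + 2109) = sqrt((-900/2189 - 1978*I/3) + 2109) = sqrt(4615701/2189 - 1978*I/3)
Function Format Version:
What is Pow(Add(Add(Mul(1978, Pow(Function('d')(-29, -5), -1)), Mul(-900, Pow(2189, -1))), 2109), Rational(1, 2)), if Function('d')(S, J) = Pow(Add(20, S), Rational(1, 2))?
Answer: Mul(Rational(1, 6567), Pow(Add(90933925401, Mul(-28434072414, I)), Rational(1, 2))) ≈ Add(46.464, Mul(-7.0951, I))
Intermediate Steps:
Pow(Add(Add(Mul(1978, Pow(Function('d')(-29, -5), -1)), Mul(-900, Pow(2189, -1))), 2109), Rational(1, 2)) = Pow(Add(Add(Mul(1978, Pow(Pow(Add(20, -29), Rational(1, 2)), -1)), Mul(-900, Pow(2189, -1))), 2109), Rational(1, 2)) = Pow(Add(Add(Mul(1978, Pow(Pow(-9, Rational(1, 2)), -1)), Mul(-900, Rational(1, 2189))), 2109), Rational(1, 2)) = Pow(Add(Add(Mul(1978, Pow(Mul(3, I), -1)), Rational(-900, 2189)), 2109), Rational(1, 2)) = Pow(Add(Add(Mul(1978, Mul(Rational(-1, 3), I)), Rational(-900, 2189)), 2109), Rational(1, 2)) = Pow(Add(Add(Mul(Rational(-1978, 3), I), Rational(-900, 2189)), 2109), Rational(1, 2)) = Pow(Add(Add(Rational(-900, 2189), Mul(Rational(-1978, 3), I)), 2109), Rational(1, 2)) = Pow(Add(Rational(4615701, 2189), Mul(Rational(-1978, 3), I)), Rational(1, 2))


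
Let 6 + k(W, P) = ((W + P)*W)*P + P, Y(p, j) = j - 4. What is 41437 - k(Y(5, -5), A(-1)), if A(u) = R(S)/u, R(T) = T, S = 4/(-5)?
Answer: 1034579/25 ≈ 41383.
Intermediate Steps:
S = -4/5 (S = 4*(-1/5) = -4/5 ≈ -0.80000)
Y(p, j) = -4 + j
A(u) = -4/(5*u)
k(W, P) = -6 + P + P*W*(P + W) (k(W, P) = -6 + (((W + P)*W)*P + P) = -6 + (((P + W)*W)*P + P) = -6 + ((W*(P + W))*P + P) = -6 + (P*W*(P + W) + P) = -6 + (P + P*W*(P + W)) = -6 + P + P*W*(P + W))
41437 - k(Y(5, -5), A(-1)) = 41437 - (-6 - 4/5/(-1) + (-4/5/(-1))*(-4 - 5)**2 + (-4 - 5)*(-4/5/(-1))**2) = 41437 - (-6 - 4/5*(-1) - 4/5*(-1)*(-9)**2 - 9*(-4/5*(-1))**2) = 41437 - (-6 + 4/5 + (4/5)*81 - 9*(4/5)**2) = 41437 - (-6 + 4/5 + 324/5 - 9*16/25) = 41437 - (-6 + 4/5 + 324/5 - 144/25) = 41437 - 1*1346/25 = 41437 - 1346/25 = 1034579/25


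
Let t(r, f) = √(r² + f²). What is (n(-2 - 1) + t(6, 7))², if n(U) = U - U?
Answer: 85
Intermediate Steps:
n(U) = 0
t(r, f) = √(f² + r²)
(n(-2 - 1) + t(6, 7))² = (0 + √(7² + 6²))² = (0 + √(49 + 36))² = (0 + √85)² = (√85)² = 85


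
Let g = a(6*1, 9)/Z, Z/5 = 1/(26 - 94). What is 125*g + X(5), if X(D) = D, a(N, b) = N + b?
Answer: -25495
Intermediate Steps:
Z = -5/68 (Z = 5/(26 - 94) = 5/(-68) = 5*(-1/68) = -5/68 ≈ -0.073529)
g = -204 (g = (6*1 + 9)/(-5/68) = (6 + 9)*(-68/5) = 15*(-68/5) = -204)
125*g + X(5) = 125*(-204) + 5 = -25500 + 5 = -25495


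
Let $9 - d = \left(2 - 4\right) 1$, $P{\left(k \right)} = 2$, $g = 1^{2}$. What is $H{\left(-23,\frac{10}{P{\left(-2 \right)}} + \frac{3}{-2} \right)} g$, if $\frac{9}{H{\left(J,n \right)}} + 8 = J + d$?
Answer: $- \frac{9}{20} \approx -0.45$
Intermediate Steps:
$g = 1$
$d = 11$ ($d = 9 - \left(2 - 4\right) 1 = 9 - \left(-2\right) 1 = 9 - -2 = 9 + 2 = 11$)
$H{\left(J,n \right)} = \frac{9}{3 + J}$ ($H{\left(J,n \right)} = \frac{9}{-8 + \left(J + 11\right)} = \frac{9}{-8 + \left(11 + J\right)} = \frac{9}{3 + J}$)
$H{\left(-23,\frac{10}{P{\left(-2 \right)}} + \frac{3}{-2} \right)} g = \frac{9}{3 - 23} \cdot 1 = \frac{9}{-20} \cdot 1 = 9 \left(- \frac{1}{20}\right) 1 = \left(- \frac{9}{20}\right) 1 = - \frac{9}{20}$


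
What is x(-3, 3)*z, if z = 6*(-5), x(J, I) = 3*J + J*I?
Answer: 540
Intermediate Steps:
x(J, I) = 3*J + I*J
z = -30
x(-3, 3)*z = -3*(3 + 3)*(-30) = -3*6*(-30) = -18*(-30) = 540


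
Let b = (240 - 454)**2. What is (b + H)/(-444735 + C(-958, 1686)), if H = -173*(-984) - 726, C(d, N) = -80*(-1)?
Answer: -215302/444655 ≈ -0.48420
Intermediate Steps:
C(d, N) = 80
b = 45796 (b = (-214)**2 = 45796)
H = 169506 (H = 170232 - 726 = 169506)
(b + H)/(-444735 + C(-958, 1686)) = (45796 + 169506)/(-444735 + 80) = 215302/(-444655) = 215302*(-1/444655) = -215302/444655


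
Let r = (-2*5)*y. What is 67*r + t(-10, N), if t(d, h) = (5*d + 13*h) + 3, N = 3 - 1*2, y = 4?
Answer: -2714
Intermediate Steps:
N = 1 (N = 3 - 2 = 1)
r = -40 (r = -2*5*4 = -10*4 = -40)
t(d, h) = 3 + 5*d + 13*h
67*r + t(-10, N) = 67*(-40) + (3 + 5*(-10) + 13*1) = -2680 + (3 - 50 + 13) = -2680 - 34 = -2714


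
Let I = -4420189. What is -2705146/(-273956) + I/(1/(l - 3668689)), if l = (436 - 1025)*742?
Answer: 2485888979205470707/136978 ≈ 1.8148e+13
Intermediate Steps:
l = -437038 (l = -589*742 = -437038)
-2705146/(-273956) + I/(1/(l - 3668689)) = -2705146/(-273956) - 4420189/(1/(-437038 - 3668689)) = -2705146*(-1/273956) - 4420189/(1/(-4105727)) = 1352573/136978 - 4420189/(-1/4105727) = 1352573/136978 - 4420189*(-4105727) = 1352573/136978 + 18148089322403 = 2485888979205470707/136978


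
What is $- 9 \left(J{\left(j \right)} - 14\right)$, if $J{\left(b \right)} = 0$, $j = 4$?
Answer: $126$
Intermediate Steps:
$- 9 \left(J{\left(j \right)} - 14\right) = - 9 \left(0 - 14\right) = \left(-9\right) \left(-14\right) = 126$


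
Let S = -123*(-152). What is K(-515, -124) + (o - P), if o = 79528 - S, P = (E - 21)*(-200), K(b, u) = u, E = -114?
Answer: 33708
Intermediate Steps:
P = 27000 (P = (-114 - 21)*(-200) = -135*(-200) = 27000)
S = 18696
o = 60832 (o = 79528 - 1*18696 = 79528 - 18696 = 60832)
K(-515, -124) + (o - P) = -124 + (60832 - 1*27000) = -124 + (60832 - 27000) = -124 + 33832 = 33708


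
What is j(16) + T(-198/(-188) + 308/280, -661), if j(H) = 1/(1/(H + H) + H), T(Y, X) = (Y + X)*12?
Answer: -953119804/120555 ≈ -7906.1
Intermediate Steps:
T(Y, X) = 12*X + 12*Y (T(Y, X) = (X + Y)*12 = 12*X + 12*Y)
j(H) = 1/(H + 1/(2*H)) (j(H) = 1/(1/(2*H) + H) = 1/(H + 1/(2*H)))
j(16) + T(-198/(-188) + 308/280, -661) = 2*16/(1 + 2*16²) + (12*(-661) + 12*(-198/(-188) + 308/280)) = 2*16/(1 + 2*256) + (-7932 + 12*(-198*(-1/188) + 308*(1/280))) = 2*16/(1 + 512) + (-7932 + 12*(99/94 + 11/10)) = 2*16/513 + (-7932 + 12*(506/235)) = 2*16*(1/513) + (-7932 + 6072/235) = 32/513 - 1857948/235 = -953119804/120555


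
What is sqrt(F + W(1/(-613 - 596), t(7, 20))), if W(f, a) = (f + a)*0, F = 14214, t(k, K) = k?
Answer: sqrt(14214) ≈ 119.22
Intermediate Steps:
W(f, a) = 0 (W(f, a) = (a + f)*0 = 0)
sqrt(F + W(1/(-613 - 596), t(7, 20))) = sqrt(14214 + 0) = sqrt(14214)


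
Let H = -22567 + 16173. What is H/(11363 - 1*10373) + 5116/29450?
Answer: -9161923/1457775 ≈ -6.2849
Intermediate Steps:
H = -6394
H/(11363 - 1*10373) + 5116/29450 = -6394/(11363 - 1*10373) + 5116/29450 = -6394/(11363 - 10373) + 5116*(1/29450) = -6394/990 + 2558/14725 = -6394*1/990 + 2558/14725 = -3197/495 + 2558/14725 = -9161923/1457775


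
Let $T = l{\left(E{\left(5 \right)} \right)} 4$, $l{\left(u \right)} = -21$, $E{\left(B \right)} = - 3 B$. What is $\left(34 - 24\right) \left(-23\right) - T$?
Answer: $-146$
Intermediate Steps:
$T = -84$ ($T = \left(-21\right) 4 = -84$)
$\left(34 - 24\right) \left(-23\right) - T = \left(34 - 24\right) \left(-23\right) - -84 = 10 \left(-23\right) + 84 = -230 + 84 = -146$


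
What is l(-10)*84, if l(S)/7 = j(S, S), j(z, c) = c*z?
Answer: 58800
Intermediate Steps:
l(S) = 7*S**2 (l(S) = 7*(S*S) = 7*S**2)
l(-10)*84 = (7*(-10)**2)*84 = (7*100)*84 = 700*84 = 58800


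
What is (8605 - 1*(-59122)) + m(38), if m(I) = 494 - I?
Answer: 68183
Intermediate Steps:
(8605 - 1*(-59122)) + m(38) = (8605 - 1*(-59122)) + (494 - 1*38) = (8605 + 59122) + (494 - 38) = 67727 + 456 = 68183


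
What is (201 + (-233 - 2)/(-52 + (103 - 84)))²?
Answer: 47169424/1089 ≈ 43314.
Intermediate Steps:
(201 + (-233 - 2)/(-52 + (103 - 84)))² = (201 - 235/(-52 + 19))² = (201 - 235/(-33))² = (201 - 235*(-1/33))² = (201 + 235/33)² = (6868/33)² = 47169424/1089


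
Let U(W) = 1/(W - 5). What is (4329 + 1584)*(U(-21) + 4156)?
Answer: 638929215/26 ≈ 2.4574e+7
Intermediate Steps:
U(W) = 1/(-5 + W)
(4329 + 1584)*(U(-21) + 4156) = (4329 + 1584)*(1/(-5 - 21) + 4156) = 5913*(1/(-26) + 4156) = 5913*(-1/26 + 4156) = 5913*(108055/26) = 638929215/26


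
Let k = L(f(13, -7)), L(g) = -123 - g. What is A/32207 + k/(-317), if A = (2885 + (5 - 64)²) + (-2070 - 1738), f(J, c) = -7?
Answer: 4546898/10209619 ≈ 0.44535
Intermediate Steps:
k = -116 (k = -123 - 1*(-7) = -123 + 7 = -116)
A = 2558 (A = (2885 + (-59)²) - 3808 = (2885 + 3481) - 3808 = 6366 - 3808 = 2558)
A/32207 + k/(-317) = 2558/32207 - 116/(-317) = 2558*(1/32207) - 116*(-1/317) = 2558/32207 + 116/317 = 4546898/10209619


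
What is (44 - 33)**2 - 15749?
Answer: -15628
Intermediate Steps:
(44 - 33)**2 - 15749 = 11**2 - 15749 = 121 - 15749 = -15628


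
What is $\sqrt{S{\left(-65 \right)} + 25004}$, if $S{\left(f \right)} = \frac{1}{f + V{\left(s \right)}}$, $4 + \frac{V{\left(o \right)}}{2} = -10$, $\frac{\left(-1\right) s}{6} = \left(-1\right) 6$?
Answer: $\frac{\sqrt{216259503}}{93} \approx 158.13$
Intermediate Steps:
$s = 36$ ($s = - 6 \left(\left(-1\right) 6\right) = \left(-6\right) \left(-6\right) = 36$)
$V{\left(o \right)} = -28$ ($V{\left(o \right)} = -8 + 2 \left(-10\right) = -8 - 20 = -28$)
$S{\left(f \right)} = \frac{1}{-28 + f}$ ($S{\left(f \right)} = \frac{1}{f - 28} = \frac{1}{-28 + f}$)
$\sqrt{S{\left(-65 \right)} + 25004} = \sqrt{\frac{1}{-28 - 65} + 25004} = \sqrt{\frac{1}{-93} + 25004} = \sqrt{- \frac{1}{93} + 25004} = \sqrt{\frac{2325371}{93}} = \frac{\sqrt{216259503}}{93}$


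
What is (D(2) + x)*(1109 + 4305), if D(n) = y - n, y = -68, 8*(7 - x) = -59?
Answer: -1204615/4 ≈ -3.0115e+5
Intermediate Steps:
x = 115/8 (x = 7 - 1/8*(-59) = 7 + 59/8 = 115/8 ≈ 14.375)
D(n) = -68 - n
(D(2) + x)*(1109 + 4305) = ((-68 - 1*2) + 115/8)*(1109 + 4305) = ((-68 - 2) + 115/8)*5414 = (-70 + 115/8)*5414 = -445/8*5414 = -1204615/4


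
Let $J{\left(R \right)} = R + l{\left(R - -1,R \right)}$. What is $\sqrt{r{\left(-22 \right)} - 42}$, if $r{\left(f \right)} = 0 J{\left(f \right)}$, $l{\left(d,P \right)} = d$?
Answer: $i \sqrt{42} \approx 6.4807 i$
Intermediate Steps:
$J{\left(R \right)} = 1 + 2 R$ ($J{\left(R \right)} = R + \left(R - -1\right) = R + \left(R + 1\right) = R + \left(1 + R\right) = 1 + 2 R$)
$r{\left(f \right)} = 0$ ($r{\left(f \right)} = 0 \left(1 + 2 f\right) = 0$)
$\sqrt{r{\left(-22 \right)} - 42} = \sqrt{0 - 42} = \sqrt{-42} = i \sqrt{42}$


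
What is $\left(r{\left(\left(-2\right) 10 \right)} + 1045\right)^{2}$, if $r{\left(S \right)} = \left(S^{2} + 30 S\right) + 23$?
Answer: $753424$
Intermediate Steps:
$r{\left(S \right)} = 23 + S^{2} + 30 S$
$\left(r{\left(\left(-2\right) 10 \right)} + 1045\right)^{2} = \left(\left(23 + \left(\left(-2\right) 10\right)^{2} + 30 \left(\left(-2\right) 10\right)\right) + 1045\right)^{2} = \left(\left(23 + \left(-20\right)^{2} + 30 \left(-20\right)\right) + 1045\right)^{2} = \left(\left(23 + 400 - 600\right) + 1045\right)^{2} = \left(-177 + 1045\right)^{2} = 868^{2} = 753424$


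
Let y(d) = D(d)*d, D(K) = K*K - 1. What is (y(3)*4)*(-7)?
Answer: -672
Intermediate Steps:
D(K) = -1 + K**2 (D(K) = K**2 - 1 = -1 + K**2)
y(d) = d*(-1 + d**2) (y(d) = (-1 + d**2)*d = d*(-1 + d**2))
(y(3)*4)*(-7) = ((3**3 - 1*3)*4)*(-7) = ((27 - 3)*4)*(-7) = (24*4)*(-7) = 96*(-7) = -672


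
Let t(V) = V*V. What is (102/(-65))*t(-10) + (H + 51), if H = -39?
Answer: -1884/13 ≈ -144.92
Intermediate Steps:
t(V) = V**2
(102/(-65))*t(-10) + (H + 51) = (102/(-65))*(-10)**2 + (-39 + 51) = (102*(-1/65))*100 + 12 = -102/65*100 + 12 = -2040/13 + 12 = -1884/13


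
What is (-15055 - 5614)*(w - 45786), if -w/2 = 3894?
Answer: 1107321006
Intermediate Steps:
w = -7788 (w = -2*3894 = -7788)
(-15055 - 5614)*(w - 45786) = (-15055 - 5614)*(-7788 - 45786) = -20669*(-53574) = 1107321006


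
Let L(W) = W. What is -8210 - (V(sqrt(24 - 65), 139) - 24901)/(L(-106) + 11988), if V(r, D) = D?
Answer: -48763229/5941 ≈ -8207.9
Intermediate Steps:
-8210 - (V(sqrt(24 - 65), 139) - 24901)/(L(-106) + 11988) = -8210 - (139 - 24901)/(-106 + 11988) = -8210 - (-24762)/11882 = -8210 - 1*(-12381/5941) = -8210 + 12381/5941 = -48763229/5941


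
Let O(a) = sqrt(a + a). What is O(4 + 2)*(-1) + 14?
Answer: 14 - 2*sqrt(3) ≈ 10.536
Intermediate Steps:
O(a) = sqrt(2)*sqrt(a) (O(a) = sqrt(2*a) = sqrt(2)*sqrt(a))
O(4 + 2)*(-1) + 14 = (sqrt(2)*sqrt(4 + 2))*(-1) + 14 = (sqrt(2)*sqrt(6))*(-1) + 14 = (2*sqrt(3))*(-1) + 14 = -2*sqrt(3) + 14 = 14 - 2*sqrt(3)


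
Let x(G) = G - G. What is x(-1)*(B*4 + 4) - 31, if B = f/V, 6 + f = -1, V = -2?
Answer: -31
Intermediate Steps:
f = -7 (f = -6 - 1 = -7)
x(G) = 0
B = 7/2 (B = -7/(-2) = -7*(-½) = 7/2 ≈ 3.5000)
x(-1)*(B*4 + 4) - 31 = 0*((7/2)*4 + 4) - 31 = 0*(14 + 4) - 31 = 0*18 - 31 = 0 - 31 = -31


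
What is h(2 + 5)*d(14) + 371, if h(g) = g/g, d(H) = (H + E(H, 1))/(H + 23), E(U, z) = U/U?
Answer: 13742/37 ≈ 371.41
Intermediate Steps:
E(U, z) = 1
d(H) = (1 + H)/(23 + H) (d(H) = (H + 1)/(H + 23) = (1 + H)/(23 + H))
h(g) = 1
h(2 + 5)*d(14) + 371 = 1*((1 + 14)/(23 + 14)) + 371 = 1*(15/37) + 371 = 15/37 + 371 = 13742/37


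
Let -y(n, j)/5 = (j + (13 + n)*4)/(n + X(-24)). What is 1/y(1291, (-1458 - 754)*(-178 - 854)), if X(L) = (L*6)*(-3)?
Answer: -1723/11440000 ≈ -0.00015061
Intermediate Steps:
X(L) = -18*L (X(L) = (6*L)*(-3) = -18*L)
y(n, j) = -5*(52 + j + 4*n)/(432 + n) (y(n, j) = -5*(j + (13 + n)*4)/(n - 18*(-24)) = -5*(j + (52 + 4*n))/(n + 432) = -5*(52 + j + 4*n)/(432 + n))
1/y(1291, (-1458 - 754)*(-178 - 854)) = 1/(5*(-52 - (-1458 - 754)*(-178 - 854) - 4*1291)/(432 + 1291)) = 1/(5*(-52 - (-2212)*(-1032) - 5164)/1723) = 1/(5*(1/1723)*(-52 - 1*2282784 - 5164)) = 1/(5*(1/1723)*(-52 - 2282784 - 5164)) = 1/(5*(1/1723)*(-2288000)) = 1/(-11440000/1723) = -1723/11440000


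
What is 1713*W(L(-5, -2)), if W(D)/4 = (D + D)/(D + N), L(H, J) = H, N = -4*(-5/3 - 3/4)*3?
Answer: -2855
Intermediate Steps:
N = 29 (N = -4*(-5*⅓ - 3*¼)*3 = -4*(-5/3 - ¾)*3 = -4*(-29/12)*3 = (29/3)*3 = 29)
W(D) = 8*D/(29 + D) (W(D) = 4*((D + D)/(D + 29)) = 4*((2*D)/(29 + D)) = 4*(2*D/(29 + D)) = 8*D/(29 + D))
1713*W(L(-5, -2)) = 1713*(8*(-5)/(29 - 5)) = 1713*(8*(-5)/24) = 1713*(8*(-5)*(1/24)) = 1713*(-5/3) = -2855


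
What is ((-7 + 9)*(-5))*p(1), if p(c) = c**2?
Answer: -10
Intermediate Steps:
((-7 + 9)*(-5))*p(1) = ((-7 + 9)*(-5))*1**2 = (2*(-5))*1 = -10*1 = -10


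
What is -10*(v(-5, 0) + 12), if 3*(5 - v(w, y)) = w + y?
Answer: -560/3 ≈ -186.67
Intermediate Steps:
v(w, y) = 5 - w/3 - y/3 (v(w, y) = 5 - (w + y)/3 = 5 + (-w/3 - y/3) = 5 - w/3 - y/3)
-10*(v(-5, 0) + 12) = -10*((5 - 1/3*(-5) - 1/3*0) + 12) = -10*((5 + 5/3 + 0) + 12) = -10*(20/3 + 12) = -10*56/3 = -560/3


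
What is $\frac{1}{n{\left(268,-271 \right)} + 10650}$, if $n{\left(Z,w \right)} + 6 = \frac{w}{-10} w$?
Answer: $\frac{10}{32999} \approx 0.00030304$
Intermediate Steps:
$n{\left(Z,w \right)} = -6 - \frac{w^{2}}{10}$ ($n{\left(Z,w \right)} = -6 + \frac{w}{-10} w = -6 + w \left(- \frac{1}{10}\right) w = -6 + - \frac{w}{10} w = -6 - \frac{w^{2}}{10}$)
$\frac{1}{n{\left(268,-271 \right)} + 10650} = \frac{1}{\left(-6 - \frac{\left(-271\right)^{2}}{10}\right) + 10650} = \frac{1}{\left(-6 - \frac{73441}{10}\right) + 10650} = \frac{1}{- \frac{73501}{10} + 10650} = \frac{1}{\frac{32999}{10}} = \frac{10}{32999}$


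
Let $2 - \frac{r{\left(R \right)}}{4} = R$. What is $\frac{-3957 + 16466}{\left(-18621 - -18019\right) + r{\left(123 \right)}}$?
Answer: $- \frac{12509}{1086} \approx -11.518$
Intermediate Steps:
$r{\left(R \right)} = 8 - 4 R$
$\frac{-3957 + 16466}{\left(-18621 - -18019\right) + r{\left(123 \right)}} = \frac{-3957 + 16466}{\left(-18621 - -18019\right) + \left(8 - 492\right)} = \frac{12509}{\left(-18621 + 18019\right) + \left(8 - 492\right)} = \frac{12509}{-602 - 484} = \frac{12509}{-1086} = 12509 \left(- \frac{1}{1086}\right) = - \frac{12509}{1086}$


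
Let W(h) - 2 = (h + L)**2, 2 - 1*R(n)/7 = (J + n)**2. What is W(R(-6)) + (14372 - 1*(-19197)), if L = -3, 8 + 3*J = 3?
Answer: 15708067/81 ≈ 1.9393e+5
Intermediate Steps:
J = -5/3 (J = -8/3 + (1/3)*3 = -8/3 + 1 = -5/3 ≈ -1.6667)
R(n) = 14 - 7*(-5/3 + n)**2
W(h) = 2 + (-3 + h)**2 (W(h) = 2 + (h - 3)**2 = 2 + (-3 + h)**2)
W(R(-6)) + (14372 - 1*(-19197)) = (2 + (-3 + (14 - 7*(-5 + 3*(-6))**2/9))**2) + (14372 - 1*(-19197)) = (2 + (-3 + (14 - 7*(-5 - 18)**2/9))**2) + (14372 + 19197) = (2 + (-3 + (14 - 7/9*(-23)**2))**2) + 33569 = (2 + (-3 + (14 - 7/9*529))**2) + 33569 = (2 + (-3 + (14 - 3703/9))**2) + 33569 = (2 + (-3 - 3577/9)**2) + 33569 = (2 + (-3604/9)**2) + 33569 = (2 + 12988816/81) + 33569 = 12988978/81 + 33569 = 15708067/81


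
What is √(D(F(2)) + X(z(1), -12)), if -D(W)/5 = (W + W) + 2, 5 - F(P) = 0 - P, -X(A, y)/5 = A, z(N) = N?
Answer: I*√85 ≈ 9.2195*I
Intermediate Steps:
X(A, y) = -5*A
F(P) = 5 + P (F(P) = 5 - (0 - P) = 5 - (-1)*P = 5 + P)
D(W) = -10 - 10*W (D(W) = -5*((W + W) + 2) = -5*(2*W + 2) = -5*(2 + 2*W) = -10 - 10*W)
√(D(F(2)) + X(z(1), -12)) = √((-10 - 10*(5 + 2)) - 5*1) = √((-10 - 10*7) - 5) = √((-10 - 70) - 5) = √(-80 - 5) = √(-85) = I*√85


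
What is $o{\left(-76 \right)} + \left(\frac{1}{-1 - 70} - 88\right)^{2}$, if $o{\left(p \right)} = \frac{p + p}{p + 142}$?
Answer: $\frac{1288266917}{166353} \approx 7744.2$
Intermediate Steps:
$o{\left(p \right)} = \frac{2 p}{142 + p}$
$o{\left(-76 \right)} + \left(\frac{1}{-1 - 70} - 88\right)^{2} = 2 \left(-76\right) \frac{1}{142 - 76} + \left(\frac{1}{-1 - 70} - 88\right)^{2} = 2 \left(-76\right) \frac{1}{66} + \left(\frac{1}{-71} - 88\right)^{2} = 2 \left(-76\right) \frac{1}{66} + \left(- \frac{1}{71} - 88\right)^{2} = - \frac{76}{33} + \left(- \frac{6249}{71}\right)^{2} = - \frac{76}{33} + \frac{39050001}{5041} = \frac{1288266917}{166353}$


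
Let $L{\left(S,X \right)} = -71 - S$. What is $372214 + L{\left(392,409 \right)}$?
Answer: $371751$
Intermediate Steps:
$372214 + L{\left(392,409 \right)} = 372214 - 463 = 371751$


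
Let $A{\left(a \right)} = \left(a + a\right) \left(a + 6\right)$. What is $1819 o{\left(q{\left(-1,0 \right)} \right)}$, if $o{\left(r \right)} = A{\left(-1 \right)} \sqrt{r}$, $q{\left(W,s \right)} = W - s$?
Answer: $- 18190 i \approx - 18190.0 i$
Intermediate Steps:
$A{\left(a \right)} = 2 a \left(6 + a\right)$
$o{\left(r \right)} = - 10 \sqrt{r}$ ($o{\left(r \right)} = 2 \left(-1\right) \left(6 - 1\right) \sqrt{r} = 2 \left(-1\right) 5 \sqrt{r} = - 10 \sqrt{r}$)
$1819 o{\left(q{\left(-1,0 \right)} \right)} = 1819 \left(- 10 \sqrt{-1 - 0}\right) = 1819 \left(- 10 \sqrt{-1 + 0}\right) = 1819 \left(- 10 \sqrt{-1}\right) = 1819 \left(- 10 i\right) = - 18190 i$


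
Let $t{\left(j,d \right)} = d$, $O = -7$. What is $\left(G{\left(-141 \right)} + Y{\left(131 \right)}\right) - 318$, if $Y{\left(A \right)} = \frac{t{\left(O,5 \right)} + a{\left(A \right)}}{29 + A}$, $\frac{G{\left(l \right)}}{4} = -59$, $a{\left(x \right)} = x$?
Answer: $- \frac{11063}{20} \approx -553.15$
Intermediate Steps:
$G{\left(l \right)} = -236$ ($G{\left(l \right)} = 4 \left(-59\right) = -236$)
$Y{\left(A \right)} = \frac{5 + A}{29 + A}$
$\left(G{\left(-141 \right)} + Y{\left(131 \right)}\right) - 318 = \left(-236 + \frac{5 + 131}{29 + 131}\right) - 318 = \left(-236 + \frac{1}{160} \cdot 136\right) - 318 = \left(-236 + \frac{17}{20}\right) - 318 = - \frac{4703}{20} - 318 = - \frac{11063}{20}$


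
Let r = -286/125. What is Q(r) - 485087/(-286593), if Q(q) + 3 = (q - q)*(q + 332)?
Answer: -374692/286593 ≈ -1.3074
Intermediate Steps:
r = -286/125 (r = -286*1/125 = -286/125 ≈ -2.2880)
Q(q) = -3 (Q(q) = -3 + (q - q)*(q + 332) = -3 + 0*(332 + q) = -3 + 0 = -3)
Q(r) - 485087/(-286593) = -3 - 485087/(-286593) = -3 - 485087*(-1/286593) = -3 + 485087/286593 = -374692/286593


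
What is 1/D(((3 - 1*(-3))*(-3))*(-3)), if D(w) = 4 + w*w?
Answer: 1/2920 ≈ 0.00034247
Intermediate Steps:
D(w) = 4 + w²
1/D(((3 - 1*(-3))*(-3))*(-3)) = 1/(4 + (((3 - 1*(-3))*(-3))*(-3))²) = 1/(4 + (((3 + 3)*(-3))*(-3))²) = 1/(4 + ((6*(-3))*(-3))²) = 1/(4 + (-18*(-3))²) = 1/(4 + 54²) = 1/(4 + 2916) = 1/2920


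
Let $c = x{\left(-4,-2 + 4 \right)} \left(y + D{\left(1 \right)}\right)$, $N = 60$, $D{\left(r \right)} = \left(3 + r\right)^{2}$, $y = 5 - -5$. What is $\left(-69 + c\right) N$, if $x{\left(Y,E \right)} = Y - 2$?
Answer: $-13500$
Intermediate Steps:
$x{\left(Y,E \right)} = -2 + Y$
$y = 10$ ($y = 5 + 5 = 10$)
$c = -156$ ($c = \left(-2 - 4\right) \left(10 + \left(3 + 1\right)^{2}\right) = - 6 \left(10 + 4^{2}\right) = - 6 \left(10 + 16\right) = \left(-6\right) 26 = -156$)
$\left(-69 + c\right) N = \left(-69 - 156\right) 60 = \left(-225\right) 60 = -13500$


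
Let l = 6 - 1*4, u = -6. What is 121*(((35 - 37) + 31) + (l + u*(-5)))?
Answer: 7381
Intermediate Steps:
l = 2 (l = 6 - 4 = 2)
121*(((35 - 37) + 31) + (l + u*(-5))) = 121*(((35 - 37) + 31) + (2 - 6*(-5))) = 121*((-2 + 31) + (2 + 30)) = 121*(29 + 32) = 121*61 = 7381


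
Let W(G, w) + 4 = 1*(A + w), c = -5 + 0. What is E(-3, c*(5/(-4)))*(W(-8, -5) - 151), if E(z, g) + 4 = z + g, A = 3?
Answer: 471/4 ≈ 117.75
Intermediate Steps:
c = -5
W(G, w) = -1 + w (W(G, w) = -4 + 1*(3 + w) = -4 + (3 + w) = -1 + w)
E(z, g) = -4 + g + z (E(z, g) = -4 + (z + g) = -4 + (g + z) = -4 + g + z)
E(-3, c*(5/(-4)))*(W(-8, -5) - 151) = (-4 - 25/(-4) - 3)*((-1 - 5) - 151) = (-4 - 25*(-1)/4 - 3)*(-6 - 151) = (-4 - 5*(-5/4) - 3)*(-157) = (-4 + 25/4 - 3)*(-157) = -¾*(-157) = 471/4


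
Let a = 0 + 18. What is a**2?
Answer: 324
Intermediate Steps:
a = 18
a**2 = 18**2 = 324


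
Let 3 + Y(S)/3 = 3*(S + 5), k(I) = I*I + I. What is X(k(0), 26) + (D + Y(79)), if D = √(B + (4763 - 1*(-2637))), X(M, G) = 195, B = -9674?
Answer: 942 + I*√2274 ≈ 942.0 + 47.686*I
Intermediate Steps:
k(I) = I + I² (k(I) = I² + I = I + I²)
Y(S) = 36 + 9*S (Y(S) = -9 + 3*(3*(S + 5)) = -9 + 3*(3*(5 + S)) = -9 + 3*(15 + 3*S) = -9 + (45 + 9*S) = 36 + 9*S)
D = I*√2274 (D = √(-9674 + (4763 - 1*(-2637))) = √(-9674 + (4763 + 2637)) = √(-9674 + 7400) = √(-2274) = I*√2274 ≈ 47.686*I)
X(k(0), 26) + (D + Y(79)) = 195 + (I*√2274 + (36 + 9*79)) = 195 + (I*√2274 + (36 + 711)) = 195 + (I*√2274 + 747) = 195 + (747 + I*√2274) = 942 + I*√2274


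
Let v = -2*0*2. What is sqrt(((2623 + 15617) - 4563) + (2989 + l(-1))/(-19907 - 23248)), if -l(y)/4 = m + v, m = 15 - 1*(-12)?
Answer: sqrt(2830143518930)/14385 ≈ 116.95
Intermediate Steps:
v = 0 (v = 0*2 = 0)
m = 27 (m = 15 + 12 = 27)
l(y) = -108 (l(y) = -4*(27 + 0) = -4*27 = -108)
sqrt(((2623 + 15617) - 4563) + (2989 + l(-1))/(-19907 - 23248)) = sqrt(((2623 + 15617) - 4563) + (2989 - 108)/(-19907 - 23248)) = sqrt((18240 - 4563) + 2881/(-43155)) = sqrt(13677 + 2881*(-1/43155)) = sqrt(13677 - 2881/43155) = sqrt(590228054/43155) = sqrt(2830143518930)/14385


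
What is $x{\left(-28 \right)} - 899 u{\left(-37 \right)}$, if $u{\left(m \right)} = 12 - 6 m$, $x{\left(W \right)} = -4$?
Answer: $-210370$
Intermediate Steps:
$u{\left(m \right)} = 12 - 6 m$
$x{\left(-28 \right)} - 899 u{\left(-37 \right)} = -4 - 899 \left(12 - -222\right) = -4 - 899 \left(12 + 222\right) = -4 - 210366 = -210370$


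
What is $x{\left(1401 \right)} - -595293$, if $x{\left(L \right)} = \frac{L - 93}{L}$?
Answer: $\frac{278002267}{467} \approx 5.9529 \cdot 10^{5}$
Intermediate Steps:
$x{\left(L \right)} = \frac{-93 + L}{L}$ ($x{\left(L \right)} = \frac{L - 93}{L} = \frac{-93 + L}{L}$)
$x{\left(1401 \right)} - -595293 = \frac{-93 + 1401}{1401} - -595293 = \frac{1}{1401} \cdot 1308 + 595293 = \frac{436}{467} + 595293 = \frac{278002267}{467}$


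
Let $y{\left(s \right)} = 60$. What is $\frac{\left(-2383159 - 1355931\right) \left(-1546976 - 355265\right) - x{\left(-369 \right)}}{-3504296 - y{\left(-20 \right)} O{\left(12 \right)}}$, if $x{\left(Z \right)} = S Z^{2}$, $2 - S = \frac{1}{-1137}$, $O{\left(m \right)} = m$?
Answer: $- \frac{117204102639395}{57756568} \approx -2.0293 \cdot 10^{6}$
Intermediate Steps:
$S = \frac{2275}{1137}$ ($S = 2 - \frac{1}{-1137} = 2 - - \frac{1}{1137} = 2 + \frac{1}{1137} = \frac{2275}{1137} \approx 2.0009$)
$x{\left(Z \right)} = \frac{2275 Z^{2}}{1137}$
$\frac{\left(-2383159 - 1355931\right) \left(-1546976 - 355265\right) - x{\left(-369 \right)}}{-3504296 - y{\left(-20 \right)} O{\left(12 \right)}} = \frac{\left(-2383159 - 1355931\right) \left(-1546976 - 355265\right) - \frac{2275 \left(-369\right)^{2}}{1137}}{-3504296 - 60 \cdot 12} = \frac{\left(-3739090\right) \left(-1902241\right) - \frac{2275}{1137} \cdot 136161}{-3504296 - 720} = \frac{7112650300690 - \frac{103255425}{379}}{-3504296 - 720} = \frac{7112650300690 - \frac{103255425}{379}}{-3505016} = \frac{2695694360706085}{379} \left(- \frac{1}{3505016}\right) = - \frac{117204102639395}{57756568}$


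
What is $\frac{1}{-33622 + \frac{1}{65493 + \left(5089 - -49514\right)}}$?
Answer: $- \frac{120096}{4037867711} \approx -2.9742 \cdot 10^{-5}$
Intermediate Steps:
$\frac{1}{-33622 + \frac{1}{65493 + \left(5089 - -49514\right)}} = \frac{1}{-33622 + \frac{1}{65493 + \left(5089 + 49514\right)}} = \frac{1}{-33622 + \frac{1}{65493 + 54603}} = \frac{1}{-33622 + \frac{1}{120096}} = \frac{1}{- \frac{4037867711}{120096}} = - \frac{120096}{4037867711}$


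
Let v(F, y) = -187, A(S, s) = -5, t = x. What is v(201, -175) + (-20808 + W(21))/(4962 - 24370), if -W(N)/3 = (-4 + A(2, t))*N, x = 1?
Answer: -3609055/19408 ≈ -185.96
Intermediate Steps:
t = 1
W(N) = 27*N (W(N) = -3*(-4 - 5)*N = -(-27)*N = 27*N)
v(201, -175) + (-20808 + W(21))/(4962 - 24370) = -187 + (-20808 + 27*21)/(4962 - 24370) = -187 + (-20808 + 567)/(-19408) = -187 - 20241*(-1/19408) = -187 + 20241/19408 = -3609055/19408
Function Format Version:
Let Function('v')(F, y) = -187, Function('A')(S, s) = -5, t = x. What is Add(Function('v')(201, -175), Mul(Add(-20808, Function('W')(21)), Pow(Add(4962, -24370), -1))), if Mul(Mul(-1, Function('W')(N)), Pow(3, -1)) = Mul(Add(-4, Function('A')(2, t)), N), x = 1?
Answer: Rational(-3609055, 19408) ≈ -185.96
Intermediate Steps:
t = 1
Function('W')(N) = Mul(27, N) (Function('W')(N) = Mul(-3, Mul(Add(-4, -5), N)) = Mul(-3, Mul(-9, N)) = Mul(27, N))
Add(Function('v')(201, -175), Mul(Add(-20808, Function('W')(21)), Pow(Add(4962, -24370), -1))) = Add(-187, Mul(Add(-20808, Mul(27, 21)), Pow(Add(4962, -24370), -1))) = Add(-187, Mul(Add(-20808, 567), Pow(-19408, -1))) = Add(-187, Mul(-20241, Rational(-1, 19408))) = Add(-187, Rational(20241, 19408)) = Rational(-3609055, 19408)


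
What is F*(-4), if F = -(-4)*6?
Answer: -96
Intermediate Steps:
F = 24 (F = -2*(-12) = 24)
F*(-4) = 24*(-4) = -96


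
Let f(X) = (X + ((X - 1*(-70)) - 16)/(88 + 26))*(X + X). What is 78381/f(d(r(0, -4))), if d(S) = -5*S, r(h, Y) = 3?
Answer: 496413/2785 ≈ 178.25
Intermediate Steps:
f(X) = 2*X*(9/19 + 115*X/114) (f(X) = (X + ((X + 70) - 16)/114)*(2*X) = (X + ((70 + X) - 16)*(1/114))*(2*X) = (X + (54 + X)*(1/114))*(2*X) = (X + (9/19 + X/114))*(2*X) = (9/19 + 115*X/114)*(2*X) = 2*X*(9/19 + 115*X/114))
78381/f(d(r(0, -4))) = 78381/(((-5*3)*(54 + 115*(-5*3))/57)) = 78381/(((1/57)*(-15)*(54 + 115*(-15)))) = 78381/(((1/57)*(-15)*(54 - 1725))) = 78381/(((1/57)*(-15)*(-1671))) = 78381/(8355/19) = 78381*(19/8355) = 496413/2785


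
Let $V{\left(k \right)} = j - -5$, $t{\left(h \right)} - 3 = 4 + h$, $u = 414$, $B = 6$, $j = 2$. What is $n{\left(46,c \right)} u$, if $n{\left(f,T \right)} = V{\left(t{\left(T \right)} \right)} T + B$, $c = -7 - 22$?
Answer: $-81558$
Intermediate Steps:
$t{\left(h \right)} = 7 + h$ ($t{\left(h \right)} = 3 + \left(4 + h\right) = 7 + h$)
$V{\left(k \right)} = 7$ ($V{\left(k \right)} = 2 - -5 = 2 + 5 = 7$)
$c = -29$
$n{\left(f,T \right)} = 6 + 7 T$ ($n{\left(f,T \right)} = 7 T + 6 = 6 + 7 T$)
$n{\left(46,c \right)} u = \left(6 + 7 \left(-29\right)\right) 414 = \left(6 - 203\right) 414 = \left(-197\right) 414 = -81558$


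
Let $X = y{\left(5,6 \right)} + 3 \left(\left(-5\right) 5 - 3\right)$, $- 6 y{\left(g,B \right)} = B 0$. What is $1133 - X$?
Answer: $1217$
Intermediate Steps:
$y{\left(g,B \right)} = 0$ ($y{\left(g,B \right)} = - \frac{B 0}{6} = \left(- \frac{1}{6}\right) 0 = 0$)
$X = -84$ ($X = 0 + 3 \left(\left(-5\right) 5 - 3\right) = 0 + 3 \left(-25 - 3\right) = 0 + 3 \left(-28\right) = 0 - 84 = -84$)
$1133 - X = 1133 - -84 = 1133 + 84 = 1217$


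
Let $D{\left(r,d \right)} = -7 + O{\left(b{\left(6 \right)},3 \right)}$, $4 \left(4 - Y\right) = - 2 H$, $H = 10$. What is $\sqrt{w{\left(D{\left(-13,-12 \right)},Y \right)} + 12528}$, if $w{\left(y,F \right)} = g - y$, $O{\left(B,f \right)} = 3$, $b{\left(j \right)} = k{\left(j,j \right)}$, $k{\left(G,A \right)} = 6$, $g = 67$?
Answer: $\sqrt{12599} \approx 112.25$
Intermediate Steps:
$b{\left(j \right)} = 6$
$Y = 9$ ($Y = 4 - \frac{\left(-2\right) 10}{4} = 4 - -5 = 4 + 5 = 9$)
$D{\left(r,d \right)} = -4$ ($D{\left(r,d \right)} = -7 + 3 = -4$)
$w{\left(y,F \right)} = 67 - y$
$\sqrt{w{\left(D{\left(-13,-12 \right)},Y \right)} + 12528} = \sqrt{\left(67 - -4\right) + 12528} = \sqrt{\left(67 + 4\right) + 12528} = \sqrt{71 + 12528} = \sqrt{12599}$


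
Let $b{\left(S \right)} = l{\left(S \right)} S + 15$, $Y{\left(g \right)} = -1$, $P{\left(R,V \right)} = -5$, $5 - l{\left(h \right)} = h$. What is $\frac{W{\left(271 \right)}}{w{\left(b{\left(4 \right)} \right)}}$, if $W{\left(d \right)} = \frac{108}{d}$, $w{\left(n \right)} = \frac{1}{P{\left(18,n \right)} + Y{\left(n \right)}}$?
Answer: $- \frac{648}{271} \approx -2.3911$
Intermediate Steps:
$l{\left(h \right)} = 5 - h$
$b{\left(S \right)} = 15 + S \left(5 - S\right)$ ($b{\left(S \right)} = \left(5 - S\right) S + 15 = S \left(5 - S\right) + 15 = 15 + S \left(5 - S\right)$)
$w{\left(n \right)} = - \frac{1}{6}$ ($w{\left(n \right)} = \frac{1}{-5 - 1} = \frac{1}{-6} = - \frac{1}{6}$)
$\frac{W{\left(271 \right)}}{w{\left(b{\left(4 \right)} \right)}} = \frac{108 \cdot \frac{1}{271}}{- \frac{1}{6}} = 108 \cdot \frac{1}{271} \left(-6\right) = \frac{108}{271} \left(-6\right) = - \frac{648}{271}$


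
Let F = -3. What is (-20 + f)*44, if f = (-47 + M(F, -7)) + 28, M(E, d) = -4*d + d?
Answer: -792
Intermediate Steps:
M(E, d) = -3*d
f = 2 (f = (-47 - 3*(-7)) + 28 = (-47 + 21) + 28 = -26 + 28 = 2)
(-20 + f)*44 = (-20 + 2)*44 = -18*44 = -792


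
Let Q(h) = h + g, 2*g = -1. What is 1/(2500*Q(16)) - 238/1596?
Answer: -164659/1104375 ≈ -0.14910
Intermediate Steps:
g = -1/2 (g = (1/2)*(-1) = -1/2 ≈ -0.50000)
Q(h) = -1/2 + h (Q(h) = h - 1/2 = -1/2 + h)
1/(2500*Q(16)) - 238/1596 = 1/(2500*(-1/2 + 16)) - 238/1596 = 1/(2500*(31/2)) - 238*1/1596 = (1/2500)*(2/31) - 17/114 = 1/38750 - 17/114 = -164659/1104375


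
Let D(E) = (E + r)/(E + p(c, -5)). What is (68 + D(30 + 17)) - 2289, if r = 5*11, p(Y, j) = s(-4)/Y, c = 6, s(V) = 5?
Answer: -636815/287 ≈ -2218.9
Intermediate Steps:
p(Y, j) = 5/Y
r = 55
D(E) = (55 + E)/(5/6 + E) (D(E) = (E + 55)/(E + 5/6) = (55 + E)/(E + 5*(1/6)) = (55 + E)/(E + 5/6) = (55 + E)/(5/6 + E))
(68 + D(30 + 17)) - 2289 = (68 + 6*(55 + (30 + 17))/(5 + 6*(30 + 17))) - 2289 = (68 + 6*(55 + 47)/(5 + 6*47)) - 2289 = (68 + 6*102/(5 + 282)) - 2289 = (68 + 6*102/287) - 2289 = (68 + 6*(1/287)*102) - 2289 = (68 + 612/287) - 2289 = 20128/287 - 2289 = -636815/287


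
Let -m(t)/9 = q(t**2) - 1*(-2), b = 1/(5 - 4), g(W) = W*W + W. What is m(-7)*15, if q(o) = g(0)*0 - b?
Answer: -135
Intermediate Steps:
g(W) = W + W**2 (g(W) = W**2 + W = W + W**2)
b = 1 (b = 1/1 = 1)
q(o) = -1 (q(o) = (0*(1 + 0))*0 - 1*1 = (0*1)*0 - 1 = 0*0 - 1 = 0 - 1 = -1)
m(t) = -9 (m(t) = -9*(-1 - 1*(-2)) = -9*(-1 + 2) = -9*1 = -9)
m(-7)*15 = -9*15 = -135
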